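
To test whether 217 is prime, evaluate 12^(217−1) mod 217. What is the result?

12^1 ≡ 12 (mod 217)
12^2 ≡ 12^2 = 144 ≡ 144 (mod 217)
12^4 ≡ 144^2 = 20736 ≡ 121 (mod 217)
12^8 ≡ 121^2 = 14641 ≡ 102 (mod 217)
12^16 ≡ 102^2 = 10404 ≡ 205 (mod 217)
12^32 ≡ 205^2 = 42025 ≡ 144 (mod 217)
12^64 ≡ 144^2 = 20736 ≡ 121 (mod 217)
12^128 ≡ 121^2 = 14641 ≡ 102 (mod 217)
216 = 128 + 64 + 16 + 8 in binary powers of 2.
So 12^216 ≡ 102 · 121 · 205 · 102 ≡ 64 (mod 217).
Since 64 ≠ 1, base 12 is a Fermat witness: 217 is composite.

64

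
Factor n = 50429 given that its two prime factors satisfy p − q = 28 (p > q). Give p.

239

Since p = q + 28, we have 50429 = q(q + 28), so q² + 28q − 50429 = 0.
Discriminant: 28² + 4·50429 = 784 + 201716 = 202500; √202500 = 450.
q = (−28 + 450)/2 = 211, and p = q + 28 = 239.
Check: 211 · 239 = 50429.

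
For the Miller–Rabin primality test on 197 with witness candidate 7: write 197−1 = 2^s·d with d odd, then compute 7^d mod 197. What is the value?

197 − 1 = 196 = 2^2 · 49, so d = 49.
7^1 ≡ 7 (mod 197)
7^2 ≡ 7^2 = 49 ≡ 49 (mod 197)
7^4 ≡ 49^2 = 2401 ≡ 37 (mod 197)
7^8 ≡ 37^2 = 1369 ≡ 187 (mod 197)
7^16 ≡ 187^2 = 34969 ≡ 100 (mod 197)
7^32 ≡ 100^2 = 10000 ≡ 150 (mod 197)
49 = 32 + 16 + 1 in binary powers of 2.
So 7^49 ≡ 150 · 100 · 7 ≡ 196 (mod 197).
Since 7^d ≡ 196 (mod 197), base 7 does not prove 197 composite.

196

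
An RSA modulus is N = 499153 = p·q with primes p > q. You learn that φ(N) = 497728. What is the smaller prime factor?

617

φ(n) = (p−1)(q−1) = n − (p+q) + 1, so p + q = 499153 − 497728 + 1 = 1426.
p and q are the roots of t² − 1426t + 499153 = 0.
Discriminant: 1426² − 4·499153 = 2033476 − 1996612 = 36864; √36864 = 192.
q = (1426 − 192)/2 = 617, p = (1426 + 192)/2 = 809.
Check: 617 · 809 = 499153.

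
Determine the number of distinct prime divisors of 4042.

3

4042 = 2 · 2021
2021 = 43 · 47
4042 = 2 · 43 · 47, which has 3 distinct prime factors.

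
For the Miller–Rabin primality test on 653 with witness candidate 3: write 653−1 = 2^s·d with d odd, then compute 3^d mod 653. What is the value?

504

653 − 1 = 652 = 2^2 · 163, so d = 163.
3^1 ≡ 3 (mod 653)
3^2 ≡ 3^2 = 9 ≡ 9 (mod 653)
3^4 ≡ 9^2 = 81 ≡ 81 (mod 653)
3^8 ≡ 81^2 = 6561 ≡ 31 (mod 653)
3^16 ≡ 31^2 = 961 ≡ 308 (mod 653)
3^32 ≡ 308^2 = 94864 ≡ 179 (mod 653)
3^64 ≡ 179^2 = 32041 ≡ 44 (mod 653)
3^128 ≡ 44^2 = 1936 ≡ 630 (mod 653)
163 = 128 + 32 + 2 + 1 in binary powers of 2.
So 3^163 ≡ 630 · 179 · 9 · 3 ≡ 504 (mod 653).
Squaring chain: 504 → 652; reaches −1, so base 3 does not prove 653 composite.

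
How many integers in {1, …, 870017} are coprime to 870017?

Factor: 870017 = 47 · 107 · 173.
φ(870017) = (47−1) · (107−1) · (173−1) = 46 · 106 · 172 = 838672.

838672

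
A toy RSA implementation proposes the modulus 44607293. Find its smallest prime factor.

44607293 is odd.
Digit sum 35, not divisible by 3.
Ends in 3: not divisible by 5.
7: 44607293 = 7·6372470 + 3
11: 44607293 = 11·4055208 + 5
13: 44607293 = 13·3431330 + 3
17: 44607293 = 17·2623958 + 7
19: 44607293 = 19·2347752 + 5
23: 44607293 = 23·1939447 + 12
29: 44607293 = 29·1538182 + 15
31: 44607293 = 31·1438944 + 29
37: 44607293 = 37·1205602 + 19
41: 44607293 = 41·1087982 + 31
43: 44607293 = 43·1037378 + 39
47: 44607293 = 47·949091 + 16
53: 44607293 = 53·841647 + 2
59: 44607293 = 59·756055 + 48
61: 44607293 = 61·731267 + 6
67: 44607293 = 67·665780 + 33
71: 44607293 = 71·628271 + 52
73: 44607293 = 73·611058 + 59
79: 44607293 = 79·564649 + 22
83: 44607293 = 83·537437 + 22
89: 44607293 = 89·501205 + 48
97: 44607293 = 97·459869

97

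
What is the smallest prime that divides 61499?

89

61499 is odd.
Digit sum 29, not divisible by 3.
Ends in 9: not divisible by 5.
7: 61499 = 7·8785 + 4
11: 61499 = 11·5590 + 9
13: 61499 = 13·4730 + 9
17: 61499 = 17·3617 + 10
19: 61499 = 19·3236 + 15
23: 61499 = 23·2673 + 20
29: 61499 = 29·2120 + 19
31: 61499 = 31·1983 + 26
37: 61499 = 37·1662 + 5
41: 61499 = 41·1499 + 40
43: 61499 = 43·1430 + 9
47: 61499 = 47·1308 + 23
53: 61499 = 53·1160 + 19
59: 61499 = 59·1042 + 21
61: 61499 = 61·1008 + 11
67: 61499 = 67·917 + 60
71: 61499 = 71·866 + 13
73: 61499 = 73·842 + 33
79: 61499 = 79·778 + 37
83: 61499 = 83·740 + 79
89: 61499 = 89·691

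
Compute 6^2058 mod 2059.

1161

6^1 ≡ 6 (mod 2059)
6^2 ≡ 6^2 = 36 ≡ 36 (mod 2059)
6^4 ≡ 36^2 = 1296 ≡ 1296 (mod 2059)
6^8 ≡ 1296^2 = 1679616 ≡ 1531 (mod 2059)
6^16 ≡ 1531^2 = 2343961 ≡ 819 (mod 2059)
6^32 ≡ 819^2 = 670761 ≡ 1586 (mod 2059)
6^64 ≡ 1586^2 = 2515396 ≡ 1357 (mod 2059)
6^128 ≡ 1357^2 = 1841449 ≡ 703 (mod 2059)
6^256 ≡ 703^2 = 494209 ≡ 49 (mod 2059)
6^512 ≡ 49^2 = 2401 ≡ 342 (mod 2059)
6^1024 ≡ 342^2 = 116964 ≡ 1660 (mod 2059)
6^2048 ≡ 1660^2 = 2755600 ≡ 658 (mod 2059)
2058 = 2048 + 8 + 2 in binary powers of 2.
So 6^2058 ≡ 658 · 1531 · 36 ≡ 1161 (mod 2059).
Since 1161 ≠ 1, base 6 is a Fermat witness: 2059 is composite.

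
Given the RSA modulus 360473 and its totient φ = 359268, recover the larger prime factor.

659

φ(n) = (p−1)(q−1) = n − (p+q) + 1, so p + q = 360473 − 359268 + 1 = 1206.
p and q are the roots of t² − 1206t + 360473 = 0.
Discriminant: 1206² − 4·360473 = 1454436 − 1441892 = 12544; √12544 = 112.
q = (1206 − 112)/2 = 547, p = (1206 + 112)/2 = 659.
Check: 547 · 659 = 360473.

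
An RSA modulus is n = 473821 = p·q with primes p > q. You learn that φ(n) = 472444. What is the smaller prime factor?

φ(n) = (p−1)(q−1) = n − (p+q) + 1, so p + q = 473821 − 472444 + 1 = 1378.
p and q are the roots of t² − 1378t + 473821 = 0.
Discriminant: 1378² − 4·473821 = 1898884 − 1895284 = 3600; √3600 = 60.
q = (1378 − 60)/2 = 659, p = (1378 + 60)/2 = 719.
Check: 659 · 719 = 473821.

659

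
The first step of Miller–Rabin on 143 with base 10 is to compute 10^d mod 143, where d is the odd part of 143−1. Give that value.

143 − 1 = 142 = 2^1 · 71, so d = 71.
10^1 ≡ 10 (mod 143)
10^2 ≡ 10^2 = 100 ≡ 100 (mod 143)
10^4 ≡ 100^2 = 10000 ≡ 133 (mod 143)
10^8 ≡ 133^2 = 17689 ≡ 100 (mod 143)
10^16 ≡ 100^2 = 10000 ≡ 133 (mod 143)
10^32 ≡ 133^2 = 17689 ≡ 100 (mod 143)
10^64 ≡ 100^2 = 10000 ≡ 133 (mod 143)
71 = 64 + 4 + 2 + 1 in binary powers of 2.
So 10^71 ≡ 133 · 133 · 100 · 10 ≡ 43 (mod 143).
Squaring chain: 43; never reaches −1, so base 10 is a Miller–Rabin witness that 143 is composite.

43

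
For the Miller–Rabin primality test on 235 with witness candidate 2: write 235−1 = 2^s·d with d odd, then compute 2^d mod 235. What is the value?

235 − 1 = 234 = 2^1 · 117, so d = 117.
2^1 ≡ 2 (mod 235)
2^2 ≡ 2^2 = 4 ≡ 4 (mod 235)
2^4 ≡ 4^2 = 16 ≡ 16 (mod 235)
2^8 ≡ 16^2 = 256 ≡ 21 (mod 235)
2^16 ≡ 21^2 = 441 ≡ 206 (mod 235)
2^32 ≡ 206^2 = 42436 ≡ 136 (mod 235)
2^64 ≡ 136^2 = 18496 ≡ 166 (mod 235)
117 = 64 + 32 + 16 + 4 + 1 in binary powers of 2.
So 2^117 ≡ 166 · 136 · 206 · 16 · 2 ≡ 192 (mod 235).
Squaring chain: 192; never reaches −1, so base 2 is a Miller–Rabin witness that 235 is composite.

192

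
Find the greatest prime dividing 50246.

97

50246 = 2 · 25123
25123 = 7 · 3589
3589 = 37 · 97
97 is prime.
So 50246 = 2 · 7 · 37 · 97; the largest prime factor is 97.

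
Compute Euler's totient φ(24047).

23736

Factor: 24047 = 139 · 173.
φ(24047) = (139−1) · (173−1) = 138 · 172 = 23736.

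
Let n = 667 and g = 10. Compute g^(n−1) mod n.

236

10^1 ≡ 10 (mod 667)
10^2 ≡ 10^2 = 100 ≡ 100 (mod 667)
10^4 ≡ 100^2 = 10000 ≡ 662 (mod 667)
10^8 ≡ 662^2 = 438244 ≡ 25 (mod 667)
10^16 ≡ 25^2 = 625 ≡ 625 (mod 667)
10^32 ≡ 625^2 = 390625 ≡ 430 (mod 667)
10^64 ≡ 430^2 = 184900 ≡ 141 (mod 667)
10^128 ≡ 141^2 = 19881 ≡ 538 (mod 667)
10^256 ≡ 538^2 = 289444 ≡ 633 (mod 667)
10^512 ≡ 633^2 = 400689 ≡ 489 (mod 667)
666 = 512 + 128 + 16 + 8 + 2 in binary powers of 2.
So 10^666 ≡ 489 · 538 · 625 · 25 · 100 ≡ 236 (mod 667).
Since 236 ≠ 1, base 10 is a Fermat witness: 667 is composite.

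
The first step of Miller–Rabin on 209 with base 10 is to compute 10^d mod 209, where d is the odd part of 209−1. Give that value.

209 − 1 = 208 = 2^4 · 13, so d = 13.
10^1 ≡ 10 (mod 209)
10^2 ≡ 10^2 = 100 ≡ 100 (mod 209)
10^4 ≡ 100^2 = 10000 ≡ 177 (mod 209)
10^8 ≡ 177^2 = 31329 ≡ 188 (mod 209)
13 = 8 + 4 + 1 in binary powers of 2.
So 10^13 ≡ 188 · 177 · 10 ≡ 32 (mod 209).
Squaring chain: 32 → 188 → 23 → 111; never reaches −1, so base 10 is a Miller–Rabin witness that 209 is composite.

32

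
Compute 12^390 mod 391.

87

12^1 ≡ 12 (mod 391)
12^2 ≡ 12^2 = 144 ≡ 144 (mod 391)
12^4 ≡ 144^2 = 20736 ≡ 13 (mod 391)
12^8 ≡ 13^2 = 169 ≡ 169 (mod 391)
12^16 ≡ 169^2 = 28561 ≡ 18 (mod 391)
12^32 ≡ 18^2 = 324 ≡ 324 (mod 391)
12^64 ≡ 324^2 = 104976 ≡ 188 (mod 391)
12^128 ≡ 188^2 = 35344 ≡ 154 (mod 391)
12^256 ≡ 154^2 = 23716 ≡ 256 (mod 391)
390 = 256 + 128 + 4 + 2 in binary powers of 2.
So 12^390 ≡ 256 · 154 · 13 · 144 ≡ 87 (mod 391).
Since 87 ≠ 1, base 12 is a Fermat witness: 391 is composite.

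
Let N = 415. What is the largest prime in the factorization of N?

415 = 5 · 83
83 is prime.
So 415 = 5 · 83; the largest prime factor is 83.

83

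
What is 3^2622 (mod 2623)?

3^1 ≡ 3 (mod 2623)
3^2 ≡ 3^2 = 9 ≡ 9 (mod 2623)
3^4 ≡ 9^2 = 81 ≡ 81 (mod 2623)
3^8 ≡ 81^2 = 6561 ≡ 1315 (mod 2623)
3^16 ≡ 1315^2 = 1729225 ≡ 668 (mod 2623)
3^32 ≡ 668^2 = 446224 ≡ 314 (mod 2623)
3^64 ≡ 314^2 = 98596 ≡ 1545 (mod 2623)
3^128 ≡ 1545^2 = 2387025 ≡ 95 (mod 2623)
3^256 ≡ 95^2 = 9025 ≡ 1156 (mod 2623)
3^512 ≡ 1156^2 = 1336336 ≡ 1229 (mod 2623)
3^1024 ≡ 1229^2 = 1510441 ≡ 2216 (mod 2623)
3^2048 ≡ 2216^2 = 4910656 ≡ 400 (mod 2623)
2622 = 2048 + 512 + 32 + 16 + 8 + 4 + 2 in binary powers of 2.
So 3^2622 ≡ 400 · 1229 · 314 · 668 · 1315 · 81 · 9 ≡ 680 (mod 2623).
Since 680 ≠ 1, base 3 is a Fermat witness: 2623 is composite.

680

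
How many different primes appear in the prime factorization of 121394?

121394 = 2 · 60697
60697 = 7 · 8671
8671 = 13 · 667
667 = 23 · 29
121394 = 2 · 7 · 13 · 23 · 29, which has 5 distinct prime factors.

5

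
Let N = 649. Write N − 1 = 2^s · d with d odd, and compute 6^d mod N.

50

649 − 1 = 648 = 2^3 · 81, so d = 81.
6^1 ≡ 6 (mod 649)
6^2 ≡ 6^2 = 36 ≡ 36 (mod 649)
6^4 ≡ 36^2 = 1296 ≡ 647 (mod 649)
6^8 ≡ 647^2 = 418609 ≡ 4 (mod 649)
6^16 ≡ 4^2 = 16 ≡ 16 (mod 649)
6^32 ≡ 16^2 = 256 ≡ 256 (mod 649)
6^64 ≡ 256^2 = 65536 ≡ 636 (mod 649)
81 = 64 + 16 + 1 in binary powers of 2.
So 6^81 ≡ 636 · 16 · 6 ≡ 50 (mod 649).
Squaring chain: 50 → 553 → 130; never reaches −1, so base 6 is a Miller–Rabin witness that 649 is composite.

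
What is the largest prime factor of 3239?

79

3239 = 41 · 79
79 is prime.
So 3239 = 41 · 79; the largest prime factor is 79.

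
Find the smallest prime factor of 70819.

70819 is odd.
Digit sum 25, not divisible by 3.
Ends in 9: not divisible by 5.
7: 70819 = 7·10117

7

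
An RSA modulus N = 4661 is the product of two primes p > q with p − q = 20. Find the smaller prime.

Since p = q + 20, we have 4661 = q(q + 20), so q² + 20q − 4661 = 0.
Discriminant: 20² + 4·4661 = 400 + 18644 = 19044; √19044 = 138.
q = (−20 + 138)/2 = 59, and p = q + 20 = 79.
Check: 59 · 79 = 4661.

59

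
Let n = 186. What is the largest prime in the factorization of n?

186 = 2 · 93
93 = 3 · 31
31 is prime.
So 186 = 2 · 3 · 31; the largest prime factor is 31.

31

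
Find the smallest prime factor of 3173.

19

3173 is odd.
Digit sum 14, not divisible by 3.
Ends in 3: not divisible by 5.
7: 3173 = 7·453 + 2
11: 3173 = 11·288 + 5
13: 3173 = 13·244 + 1
17: 3173 = 17·186 + 11
19: 3173 = 19·167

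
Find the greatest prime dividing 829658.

829658 = 2 · 414829
414829 = 59 · 7031
7031 = 79 · 89
89 is prime.
So 829658 = 2 · 59 · 79 · 89; the largest prime factor is 89.

89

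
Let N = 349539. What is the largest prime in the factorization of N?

349539 = 3 · 116513
116513 = 37 · 3149
3149 = 47 · 67
67 is prime.
So 349539 = 3 · 37 · 47 · 67; the largest prime factor is 67.

67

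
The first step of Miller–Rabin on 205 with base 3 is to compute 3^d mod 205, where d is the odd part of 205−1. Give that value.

27

205 − 1 = 204 = 2^2 · 51, so d = 51.
3^1 ≡ 3 (mod 205)
3^2 ≡ 3^2 = 9 ≡ 9 (mod 205)
3^4 ≡ 9^2 = 81 ≡ 81 (mod 205)
3^8 ≡ 81^2 = 6561 ≡ 1 (mod 205)
3^16 ≡ 1^2 = 1 ≡ 1 (mod 205)
3^32 ≡ 1^2 = 1 ≡ 1 (mod 205)
51 = 32 + 16 + 2 + 1 in binary powers of 2.
So 3^51 ≡ 1 · 1 · 9 · 3 ≡ 27 (mod 205).
Squaring chain: 27 → 114; never reaches −1, so base 3 is a Miller–Rabin witness that 205 is composite.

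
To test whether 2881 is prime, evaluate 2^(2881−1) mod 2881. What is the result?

2^1 ≡ 2 (mod 2881)
2^2 ≡ 2^2 = 4 ≡ 4 (mod 2881)
2^4 ≡ 4^2 = 16 ≡ 16 (mod 2881)
2^8 ≡ 16^2 = 256 ≡ 256 (mod 2881)
2^16 ≡ 256^2 = 65536 ≡ 2154 (mod 2881)
2^32 ≡ 2154^2 = 4639716 ≡ 1306 (mod 2881)
2^64 ≡ 1306^2 = 1705636 ≡ 84 (mod 2881)
2^128 ≡ 84^2 = 7056 ≡ 1294 (mod 2881)
2^256 ≡ 1294^2 = 1674436 ≡ 575 (mod 2881)
2^512 ≡ 575^2 = 330625 ≡ 2191 (mod 2881)
2^1024 ≡ 2191^2 = 4800481 ≡ 735 (mod 2881)
2^2048 ≡ 735^2 = 540225 ≡ 1478 (mod 2881)
2880 = 2048 + 512 + 256 + 64 in binary powers of 2.
So 2^2880 ≡ 1478 · 2191 · 575 · 84 ≡ 895 (mod 2881).
Since 895 ≠ 1, base 2 is a Fermat witness: 2881 is composite.

895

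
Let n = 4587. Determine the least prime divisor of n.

4587 is odd.
Digit sum 24, divisible by 3.

3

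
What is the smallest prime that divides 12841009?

12841009 is odd.
Digit sum 25, not divisible by 3.
Ends in 9: not divisible by 5.
7: 12841009 = 7·1834429 + 6
11: 12841009 = 11·1167364 + 5
13: 12841009 = 13·987769 + 12
17: 12841009 = 17·755353 + 8
19: 12841009 = 19·675842 + 11
23: 12841009 = 23·558304 + 17
29: 12841009 = 29·442793 + 12
31: 12841009 = 31·414226 + 3
37: 12841009 = 37·347054 + 11
41: 12841009 = 41·313195 + 14
43: 12841009 = 43·298628 + 5
47: 12841009 = 47·273212 + 45
53: 12841009 = 53·242283 + 10
59: 12841009 = 59·217644 + 13
61: 12841009 = 61·210508 + 21
67: 12841009 = 67·191656 + 57
71: 12841009 = 71·180859 + 20
73: 12841009 = 73·175904 + 17
79: 12841009 = 79·162544 + 33
83: 12841009 = 83·154710 + 79
89: 12841009 = 89·144281

89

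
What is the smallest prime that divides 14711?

14711 is odd.
Digit sum 14, not divisible by 3.
Ends in 1: not divisible by 5.
7: 14711 = 7·2101 + 4
11: 14711 = 11·1337 + 4
13: 14711 = 13·1131 + 8
17: 14711 = 17·865 + 6
19: 14711 = 19·774 + 5
23: 14711 = 23·639 + 14
29: 14711 = 29·507 + 8
31: 14711 = 31·474 + 17
37: 14711 = 37·397 + 22
41: 14711 = 41·358 + 33
43: 14711 = 43·342 + 5
47: 14711 = 47·313

47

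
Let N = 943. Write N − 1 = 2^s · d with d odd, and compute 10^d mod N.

871

943 − 1 = 942 = 2^1 · 471, so d = 471.
10^1 ≡ 10 (mod 943)
10^2 ≡ 10^2 = 100 ≡ 100 (mod 943)
10^4 ≡ 100^2 = 10000 ≡ 570 (mod 943)
10^8 ≡ 570^2 = 324900 ≡ 508 (mod 943)
10^16 ≡ 508^2 = 258064 ≡ 625 (mod 943)
10^32 ≡ 625^2 = 390625 ≡ 223 (mod 943)
10^64 ≡ 223^2 = 49729 ≡ 693 (mod 943)
10^128 ≡ 693^2 = 480249 ≡ 262 (mod 943)
10^256 ≡ 262^2 = 68644 ≡ 748 (mod 943)
471 = 256 + 128 + 64 + 16 + 4 + 2 + 1 in binary powers of 2.
So 10^471 ≡ 748 · 262 · 693 · 625 · 570 · 100 · 10 ≡ 871 (mod 943).
Squaring chain: 871; never reaches −1, so base 10 is a Miller–Rabin witness that 943 is composite.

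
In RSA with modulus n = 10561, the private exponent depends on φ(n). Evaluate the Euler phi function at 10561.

Factor: 10561 = 59 · 179.
φ(10561) = (59−1) · (179−1) = 58 · 178 = 10324.

10324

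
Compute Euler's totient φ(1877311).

Factor: 1877311 = 71 · 137 · 193.
φ(1877311) = (71−1) · (137−1) · (193−1) = 70 · 136 · 192 = 1827840.

1827840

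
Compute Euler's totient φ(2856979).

Factor: 2856979 = 113 · 131 · 193.
φ(2856979) = (113−1) · (131−1) · (193−1) = 112 · 130 · 192 = 2795520.

2795520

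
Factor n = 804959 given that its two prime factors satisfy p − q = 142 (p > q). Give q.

829

Since p = q + 142, we have 804959 = q(q + 142), so q² + 142q − 804959 = 0.
Discriminant: 142² + 4·804959 = 20164 + 3219836 = 3240000; √3240000 = 1800.
q = (−142 + 1800)/2 = 829, and p = q + 142 = 971.
Check: 829 · 971 = 804959.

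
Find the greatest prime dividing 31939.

41

31939 = 19 · 1681
1681 = 41 · 41
41 = 41 · 1
So 31939 = 19 · 41^2; the largest prime factor is 41.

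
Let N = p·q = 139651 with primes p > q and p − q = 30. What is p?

Since p = q + 30, we have 139651 = q(q + 30), so q² + 30q − 139651 = 0.
Discriminant: 30² + 4·139651 = 900 + 558604 = 559504; √559504 = 748.
q = (−30 + 748)/2 = 359, and p = q + 30 = 389.
Check: 359 · 389 = 139651.

389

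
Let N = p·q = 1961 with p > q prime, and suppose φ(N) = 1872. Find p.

53

φ(n) = (p−1)(q−1) = n − (p+q) + 1, so p + q = 1961 − 1872 + 1 = 90.
p and q are the roots of t² − 90t + 1961 = 0.
Discriminant: 90² − 4·1961 = 8100 − 7844 = 256; √256 = 16.
q = (90 − 16)/2 = 37, p = (90 + 16)/2 = 53.
Check: 37 · 53 = 1961.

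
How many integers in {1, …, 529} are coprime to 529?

506

Factor: 529 = 23^2.
φ(529) = 23^1·(23−1) = 506.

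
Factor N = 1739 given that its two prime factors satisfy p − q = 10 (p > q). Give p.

47

Since p = q + 10, we have 1739 = q(q + 10), so q² + 10q − 1739 = 0.
Discriminant: 10² + 4·1739 = 100 + 6956 = 7056; √7056 = 84.
q = (−10 + 84)/2 = 37, and p = q + 10 = 47.
Check: 37 · 47 = 1739.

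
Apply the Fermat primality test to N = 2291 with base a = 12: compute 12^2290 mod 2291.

144

12^1 ≡ 12 (mod 2291)
12^2 ≡ 12^2 = 144 ≡ 144 (mod 2291)
12^4 ≡ 144^2 = 20736 ≡ 117 (mod 2291)
12^8 ≡ 117^2 = 13689 ≡ 2234 (mod 2291)
12^16 ≡ 2234^2 = 4990756 ≡ 958 (mod 2291)
12^32 ≡ 958^2 = 917764 ≡ 1364 (mod 2291)
12^64 ≡ 1364^2 = 1860496 ≡ 204 (mod 2291)
12^128 ≡ 204^2 = 41616 ≡ 378 (mod 2291)
12^256 ≡ 378^2 = 142884 ≡ 842 (mod 2291)
12^512 ≡ 842^2 = 708964 ≡ 1045 (mod 2291)
12^1024 ≡ 1045^2 = 1092025 ≡ 1509 (mod 2291)
12^2048 ≡ 1509^2 = 2277081 ≡ 2118 (mod 2291)
2290 = 2048 + 128 + 64 + 32 + 16 + 2 in binary powers of 2.
So 12^2290 ≡ 2118 · 378 · 204 · 1364 · 958 · 144 ≡ 144 (mod 2291).
Since 144 ≠ 1, base 12 is a Fermat witness: 2291 is composite.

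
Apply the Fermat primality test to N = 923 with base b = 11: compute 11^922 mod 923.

11^1 ≡ 11 (mod 923)
11^2 ≡ 11^2 = 121 ≡ 121 (mod 923)
11^4 ≡ 121^2 = 14641 ≡ 796 (mod 923)
11^8 ≡ 796^2 = 633616 ≡ 438 (mod 923)
11^16 ≡ 438^2 = 191844 ≡ 783 (mod 923)
11^32 ≡ 783^2 = 613089 ≡ 217 (mod 923)
11^64 ≡ 217^2 = 47089 ≡ 16 (mod 923)
11^128 ≡ 16^2 = 256 ≡ 256 (mod 923)
11^256 ≡ 256^2 = 65536 ≡ 3 (mod 923)
11^512 ≡ 3^2 = 9 ≡ 9 (mod 923)
922 = 512 + 256 + 128 + 16 + 8 + 2 in binary powers of 2.
So 11^922 ≡ 9 · 3 · 256 · 783 · 438 · 121 ≡ 322 (mod 923).
Since 322 ≠ 1, base 11 is a Fermat witness: 923 is composite.

322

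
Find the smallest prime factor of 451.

451 is odd.
Digit sum 10, not divisible by 3.
Ends in 1: not divisible by 5.
7: 451 = 7·64 + 3
11: 451 = 11·41

11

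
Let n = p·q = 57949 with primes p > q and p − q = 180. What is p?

Since p = q + 180, we have 57949 = q(q + 180), so q² + 180q − 57949 = 0.
Discriminant: 180² + 4·57949 = 32400 + 231796 = 264196; √264196 = 514.
q = (−180 + 514)/2 = 167, and p = q + 180 = 347.
Check: 167 · 347 = 57949.

347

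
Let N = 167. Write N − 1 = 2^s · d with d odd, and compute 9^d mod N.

167 − 1 = 166 = 2^1 · 83, so d = 83.
9^1 ≡ 9 (mod 167)
9^2 ≡ 9^2 = 81 ≡ 81 (mod 167)
9^4 ≡ 81^2 = 6561 ≡ 48 (mod 167)
9^8 ≡ 48^2 = 2304 ≡ 133 (mod 167)
9^16 ≡ 133^2 = 17689 ≡ 154 (mod 167)
9^32 ≡ 154^2 = 23716 ≡ 2 (mod 167)
9^64 ≡ 2^2 = 4 ≡ 4 (mod 167)
83 = 64 + 16 + 2 + 1 in binary powers of 2.
So 9^83 ≡ 4 · 154 · 81 · 9 ≡ 1 (mod 167).
Since 9^d ≡ 1 (mod 167), base 9 does not prove 167 composite.

1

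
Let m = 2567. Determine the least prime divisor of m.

17

2567 is odd.
Digit sum 20, not divisible by 3.
Ends in 7: not divisible by 5.
7: 2567 = 7·366 + 5
11: 2567 = 11·233 + 4
13: 2567 = 13·197 + 6
17: 2567 = 17·151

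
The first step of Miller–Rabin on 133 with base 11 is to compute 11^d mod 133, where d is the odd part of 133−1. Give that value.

1

133 − 1 = 132 = 2^2 · 33, so d = 33.
11^1 ≡ 11 (mod 133)
11^2 ≡ 11^2 = 121 ≡ 121 (mod 133)
11^4 ≡ 121^2 = 14641 ≡ 11 (mod 133)
11^8 ≡ 11^2 = 121 ≡ 121 (mod 133)
11^16 ≡ 121^2 = 14641 ≡ 11 (mod 133)
11^32 ≡ 11^2 = 121 ≡ 121 (mod 133)
33 = 32 + 1 in binary powers of 2.
So 11^33 ≡ 121 · 11 ≡ 1 (mod 133).
Since 11^d ≡ 1 (mod 133), base 11 does not prove 133 composite.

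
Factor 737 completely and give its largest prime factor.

67

737 = 11 · 67
67 is prime.
So 737 = 11 · 67; the largest prime factor is 67.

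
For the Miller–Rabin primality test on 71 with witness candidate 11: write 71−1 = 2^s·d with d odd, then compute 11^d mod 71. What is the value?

71 − 1 = 70 = 2^1 · 35, so d = 35.
11^1 ≡ 11 (mod 71)
11^2 ≡ 11^2 = 121 ≡ 50 (mod 71)
11^4 ≡ 50^2 = 2500 ≡ 15 (mod 71)
11^8 ≡ 15^2 = 225 ≡ 12 (mod 71)
11^16 ≡ 12^2 = 144 ≡ 2 (mod 71)
11^32 ≡ 2^2 = 4 ≡ 4 (mod 71)
35 = 32 + 2 + 1 in binary powers of 2.
So 11^35 ≡ 4 · 50 · 11 ≡ 70 (mod 71).
Since 11^d ≡ 70 (mod 71), base 11 does not prove 71 composite.

70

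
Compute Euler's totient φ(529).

506

Factor: 529 = 23^2.
φ(529) = 23^1·(23−1) = 506.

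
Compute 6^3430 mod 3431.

6^1 ≡ 6 (mod 3431)
6^2 ≡ 6^2 = 36 ≡ 36 (mod 3431)
6^4 ≡ 36^2 = 1296 ≡ 1296 (mod 3431)
6^8 ≡ 1296^2 = 1679616 ≡ 1857 (mod 3431)
6^16 ≡ 1857^2 = 3448449 ≡ 294 (mod 3431)
6^32 ≡ 294^2 = 86436 ≡ 661 (mod 3431)
6^64 ≡ 661^2 = 436921 ≡ 1184 (mod 3431)
6^128 ≡ 1184^2 = 1401856 ≡ 2008 (mod 3431)
6^256 ≡ 2008^2 = 4032064 ≡ 639 (mod 3431)
6^512 ≡ 639^2 = 408321 ≡ 32 (mod 3431)
6^1024 ≡ 32^2 = 1024 ≡ 1024 (mod 3431)
6^2048 ≡ 1024^2 = 1048576 ≡ 2121 (mod 3431)
3430 = 2048 + 1024 + 256 + 64 + 32 + 4 + 2 in binary powers of 2.
So 6^3430 ≡ 2121 · 1024 · 639 · 1184 · 661 · 1296 · 36 ≡ 1955 (mod 3431).
Since 1955 ≠ 1, base 6 is a Fermat witness: 3431 is composite.

1955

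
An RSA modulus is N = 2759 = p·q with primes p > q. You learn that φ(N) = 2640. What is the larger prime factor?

φ(n) = (p−1)(q−1) = n − (p+q) + 1, so p + q = 2759 − 2640 + 1 = 120.
p and q are the roots of t² − 120t + 2759 = 0.
Discriminant: 120² − 4·2759 = 14400 − 11036 = 3364; √3364 = 58.
q = (120 − 58)/2 = 31, p = (120 + 58)/2 = 89.
Check: 31 · 89 = 2759.

89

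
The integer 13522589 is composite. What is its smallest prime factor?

71

13522589 is odd.
Digit sum 35, not divisible by 3.
Ends in 9: not divisible by 5.
7: 13522589 = 7·1931798 + 3
11: 13522589 = 11·1229326 + 3
13: 13522589 = 13·1040199 + 2
17: 13522589 = 17·795446 + 7
19: 13522589 = 19·711715 + 4
23: 13522589 = 23·587938 + 15
29: 13522589 = 29·466296 + 5
31: 13522589 = 31·436212 + 17
37: 13522589 = 37·365475 + 14
41: 13522589 = 41·329819 + 10
43: 13522589 = 43·314478 + 35
47: 13522589 = 47·287714 + 31
53: 13522589 = 53·255143 + 10
59: 13522589 = 59·229196 + 25
61: 13522589 = 61·221681 + 48
67: 13522589 = 67·201829 + 46
71: 13522589 = 71·190459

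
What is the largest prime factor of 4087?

4087 = 61 · 67
67 is prime.
So 4087 = 61 · 67; the largest prime factor is 67.

67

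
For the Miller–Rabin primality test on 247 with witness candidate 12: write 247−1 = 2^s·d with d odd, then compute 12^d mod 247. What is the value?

247 − 1 = 246 = 2^1 · 123, so d = 123.
12^1 ≡ 12 (mod 247)
12^2 ≡ 12^2 = 144 ≡ 144 (mod 247)
12^4 ≡ 144^2 = 20736 ≡ 235 (mod 247)
12^8 ≡ 235^2 = 55225 ≡ 144 (mod 247)
12^16 ≡ 144^2 = 20736 ≡ 235 (mod 247)
12^32 ≡ 235^2 = 55225 ≡ 144 (mod 247)
12^64 ≡ 144^2 = 20736 ≡ 235 (mod 247)
123 = 64 + 32 + 16 + 8 + 2 + 1 in binary powers of 2.
So 12^123 ≡ 235 · 144 · 235 · 144 · 144 · 12 ≡ 246 (mod 247).
Since 12^d ≡ 246 (mod 247), base 12 does not prove 247 composite.

246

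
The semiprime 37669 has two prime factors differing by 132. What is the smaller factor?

Since p = q + 132, we have 37669 = q(q + 132), so q² + 132q − 37669 = 0.
Discriminant: 132² + 4·37669 = 17424 + 150676 = 168100; √168100 = 410.
q = (−132 + 410)/2 = 139, and p = q + 132 = 271.
Check: 139 · 271 = 37669.

139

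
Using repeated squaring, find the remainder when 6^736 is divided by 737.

6^1 ≡ 6 (mod 737)
6^2 ≡ 6^2 = 36 ≡ 36 (mod 737)
6^4 ≡ 36^2 = 1296 ≡ 559 (mod 737)
6^8 ≡ 559^2 = 312481 ≡ 730 (mod 737)
6^16 ≡ 730^2 = 532900 ≡ 49 (mod 737)
6^32 ≡ 49^2 = 2401 ≡ 190 (mod 737)
6^64 ≡ 190^2 = 36100 ≡ 724 (mod 737)
6^128 ≡ 724^2 = 524176 ≡ 169 (mod 737)
6^256 ≡ 169^2 = 28561 ≡ 555 (mod 737)
6^512 ≡ 555^2 = 308025 ≡ 696 (mod 737)
736 = 512 + 128 + 64 + 32 in binary powers of 2.
So 6^736 ≡ 696 · 169 · 724 · 190 ≡ 16 (mod 737).
Since 16 ≠ 1, base 6 is a Fermat witness: 737 is composite.

16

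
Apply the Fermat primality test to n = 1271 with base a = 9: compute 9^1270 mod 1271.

532

9^1 ≡ 9 (mod 1271)
9^2 ≡ 9^2 = 81 ≡ 81 (mod 1271)
9^4 ≡ 81^2 = 6561 ≡ 206 (mod 1271)
9^8 ≡ 206^2 = 42436 ≡ 493 (mod 1271)
9^16 ≡ 493^2 = 243049 ≡ 288 (mod 1271)
9^32 ≡ 288^2 = 82944 ≡ 329 (mod 1271)
9^64 ≡ 329^2 = 108241 ≡ 206 (mod 1271)
9^128 ≡ 206^2 = 42436 ≡ 493 (mod 1271)
9^256 ≡ 493^2 = 243049 ≡ 288 (mod 1271)
9^512 ≡ 288^2 = 82944 ≡ 329 (mod 1271)
9^1024 ≡ 329^2 = 108241 ≡ 206 (mod 1271)
1270 = 1024 + 128 + 64 + 32 + 16 + 4 + 2 in binary powers of 2.
So 9^1270 ≡ 206 · 493 · 206 · 329 · 288 · 206 · 81 ≡ 532 (mod 1271).
Since 532 ≠ 1, base 9 is a Fermat witness: 1271 is composite.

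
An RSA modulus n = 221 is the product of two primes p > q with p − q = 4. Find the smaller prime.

Since p = q + 4, we have 221 = q(q + 4), so q² + 4q − 221 = 0.
Discriminant: 4² + 4·221 = 16 + 884 = 900; √900 = 30.
q = (−4 + 30)/2 = 13, and p = q + 4 = 17.
Check: 13 · 17 = 221.

13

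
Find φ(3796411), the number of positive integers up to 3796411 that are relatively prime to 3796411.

3723048

Factor: 3796411 = 127 · 167 · 179.
φ(3796411) = (127−1) · (167−1) · (179−1) = 126 · 166 · 178 = 3723048.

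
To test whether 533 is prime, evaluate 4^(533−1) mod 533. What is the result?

139

4^1 ≡ 4 (mod 533)
4^2 ≡ 4^2 = 16 ≡ 16 (mod 533)
4^4 ≡ 16^2 = 256 ≡ 256 (mod 533)
4^8 ≡ 256^2 = 65536 ≡ 510 (mod 533)
4^16 ≡ 510^2 = 260100 ≡ 529 (mod 533)
4^32 ≡ 529^2 = 279841 ≡ 16 (mod 533)
4^64 ≡ 16^2 = 256 ≡ 256 (mod 533)
4^128 ≡ 256^2 = 65536 ≡ 510 (mod 533)
4^256 ≡ 510^2 = 260100 ≡ 529 (mod 533)
4^512 ≡ 529^2 = 279841 ≡ 16 (mod 533)
532 = 512 + 16 + 4 in binary powers of 2.
So 4^532 ≡ 16 · 529 · 256 ≡ 139 (mod 533).
Since 139 ≠ 1, base 4 is a Fermat witness: 533 is composite.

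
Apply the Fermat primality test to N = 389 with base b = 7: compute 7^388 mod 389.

1

7^1 ≡ 7 (mod 389)
7^2 ≡ 7^2 = 49 ≡ 49 (mod 389)
7^4 ≡ 49^2 = 2401 ≡ 67 (mod 389)
7^8 ≡ 67^2 = 4489 ≡ 210 (mod 389)
7^16 ≡ 210^2 = 44100 ≡ 143 (mod 389)
7^32 ≡ 143^2 = 20449 ≡ 221 (mod 389)
7^64 ≡ 221^2 = 48841 ≡ 216 (mod 389)
7^128 ≡ 216^2 = 46656 ≡ 365 (mod 389)
7^256 ≡ 365^2 = 133225 ≡ 187 (mod 389)
388 = 256 + 128 + 4 in binary powers of 2.
So 7^388 ≡ 187 · 365 · 67 ≡ 1 (mod 389).
Since the result is 1, base 7 gives no evidence that 389 is composite.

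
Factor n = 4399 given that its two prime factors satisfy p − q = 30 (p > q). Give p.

Since p = q + 30, we have 4399 = q(q + 30), so q² + 30q − 4399 = 0.
Discriminant: 30² + 4·4399 = 900 + 17596 = 18496; √18496 = 136.
q = (−30 + 136)/2 = 53, and p = q + 30 = 83.
Check: 53 · 83 = 4399.

83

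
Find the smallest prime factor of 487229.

29

487229 is odd.
Digit sum 32, not divisible by 3.
Ends in 9: not divisible by 5.
7: 487229 = 7·69604 + 1
11: 487229 = 11·44293 + 6
13: 487229 = 13·37479 + 2
17: 487229 = 17·28660 + 9
19: 487229 = 19·25643 + 12
23: 487229 = 23·21183 + 20
29: 487229 = 29·16801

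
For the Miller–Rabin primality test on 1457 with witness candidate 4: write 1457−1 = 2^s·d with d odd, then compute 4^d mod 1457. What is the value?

1457 − 1 = 1456 = 2^4 · 91, so d = 91.
4^1 ≡ 4 (mod 1457)
4^2 ≡ 4^2 = 16 ≡ 16 (mod 1457)
4^4 ≡ 16^2 = 256 ≡ 256 (mod 1457)
4^8 ≡ 256^2 = 65536 ≡ 1428 (mod 1457)
4^16 ≡ 1428^2 = 2039184 ≡ 841 (mod 1457)
4^32 ≡ 841^2 = 707281 ≡ 636 (mod 1457)
4^64 ≡ 636^2 = 404496 ≡ 907 (mod 1457)
91 = 64 + 16 + 8 + 2 + 1 in binary powers of 2.
So 4^91 ≡ 907 · 841 · 1428 · 16 · 4 ≡ 717 (mod 1457).
Squaring chain: 717 → 1225 → 1372 → 1397; never reaches −1, so base 4 is a Miller–Rabin witness that 1457 is composite.

717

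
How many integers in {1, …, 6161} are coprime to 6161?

Factor: 6161 = 61 · 101.
φ(6161) = (61−1) · (101−1) = 60 · 100 = 6000.

6000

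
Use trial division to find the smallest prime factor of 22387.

22387 is odd.
Digit sum 22, not divisible by 3.
Ends in 7: not divisible by 5.
7: 22387 = 7·3198 + 1
11: 22387 = 11·2035 + 2
13: 22387 = 13·1722 + 1
17: 22387 = 17·1316 + 15
19: 22387 = 19·1178 + 5
23: 22387 = 23·973 + 8
29: 22387 = 29·771 + 28
31: 22387 = 31·722 + 5
37: 22387 = 37·605 + 2
41: 22387 = 41·546 + 1
43: 22387 = 43·520 + 27
47: 22387 = 47·476 + 15
53: 22387 = 53·422 + 21
59: 22387 = 59·379 + 26
61: 22387 = 61·367

61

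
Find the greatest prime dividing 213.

213 = 3 · 71
71 is prime.
So 213 = 3 · 71; the largest prime factor is 71.

71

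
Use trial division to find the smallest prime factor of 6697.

6697 is odd.
Digit sum 28, not divisible by 3.
Ends in 7: not divisible by 5.
7: 6697 = 7·956 + 5
11: 6697 = 11·608 + 9
13: 6697 = 13·515 + 2
17: 6697 = 17·393 + 16
19: 6697 = 19·352 + 9
23: 6697 = 23·291 + 4
29: 6697 = 29·230 + 27
31: 6697 = 31·216 + 1
37: 6697 = 37·181

37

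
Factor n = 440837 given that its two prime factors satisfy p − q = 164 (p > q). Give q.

587

Since p = q + 164, we have 440837 = q(q + 164), so q² + 164q − 440837 = 0.
Discriminant: 164² + 4·440837 = 26896 + 1763348 = 1790244; √1790244 = 1338.
q = (−164 + 1338)/2 = 587, and p = q + 164 = 751.
Check: 587 · 751 = 440837.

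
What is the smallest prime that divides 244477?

17

244477 is odd.
Digit sum 28, not divisible by 3.
Ends in 7: not divisible by 5.
7: 244477 = 7·34925 + 2
11: 244477 = 11·22225 + 2
13: 244477 = 13·18805 + 12
17: 244477 = 17·14381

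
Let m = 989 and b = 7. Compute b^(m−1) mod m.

7^1 ≡ 7 (mod 989)
7^2 ≡ 7^2 = 49 ≡ 49 (mod 989)
7^4 ≡ 49^2 = 2401 ≡ 423 (mod 989)
7^8 ≡ 423^2 = 178929 ≡ 909 (mod 989)
7^16 ≡ 909^2 = 826281 ≡ 466 (mod 989)
7^32 ≡ 466^2 = 217156 ≡ 565 (mod 989)
7^64 ≡ 565^2 = 319225 ≡ 767 (mod 989)
7^128 ≡ 767^2 = 588289 ≡ 823 (mod 989)
7^256 ≡ 823^2 = 677329 ≡ 853 (mod 989)
7^512 ≡ 853^2 = 727609 ≡ 694 (mod 989)
988 = 512 + 256 + 128 + 64 + 16 + 8 + 4 in binary powers of 2.
So 7^988 ≡ 694 · 853 · 823 · 767 · 466 · 909 · 423 ≡ 767 (mod 989).
Since 767 ≠ 1, base 7 is a Fermat witness: 989 is composite.

767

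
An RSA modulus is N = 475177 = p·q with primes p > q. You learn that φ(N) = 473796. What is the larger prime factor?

739

φ(n) = (p−1)(q−1) = n − (p+q) + 1, so p + q = 475177 − 473796 + 1 = 1382.
p and q are the roots of t² − 1382t + 475177 = 0.
Discriminant: 1382² − 4·475177 = 1909924 − 1900708 = 9216; √9216 = 96.
q = (1382 − 96)/2 = 643, p = (1382 + 96)/2 = 739.
Check: 643 · 739 = 475177.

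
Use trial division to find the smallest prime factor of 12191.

73

12191 is odd.
Digit sum 14, not divisible by 3.
Ends in 1: not divisible by 5.
7: 12191 = 7·1741 + 4
11: 12191 = 11·1108 + 3
13: 12191 = 13·937 + 10
17: 12191 = 17·717 + 2
19: 12191 = 19·641 + 12
23: 12191 = 23·530 + 1
29: 12191 = 29·420 + 11
31: 12191 = 31·393 + 8
37: 12191 = 37·329 + 18
41: 12191 = 41·297 + 14
43: 12191 = 43·283 + 22
47: 12191 = 47·259 + 18
53: 12191 = 53·230 + 1
59: 12191 = 59·206 + 37
61: 12191 = 61·199 + 52
67: 12191 = 67·181 + 64
71: 12191 = 71·171 + 50
73: 12191 = 73·167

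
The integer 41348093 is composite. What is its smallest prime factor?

41348093 is odd.
Digit sum 32, not divisible by 3.
Ends in 3: not divisible by 5.
7: 41348093 = 7·5906870 + 3
11: 41348093 = 11·3758917 + 6
13: 41348093 = 13·3180622 + 7
17: 41348093 = 17·2432240 + 13
19: 41348093 = 19·2176215 + 8
23: 41348093 = 23·1797743 + 4
29: 41348093 = 29·1425796 + 9
31: 41348093 = 31·1333809 + 14
37: 41348093 = 37·1117516 + 1
41: 41348093 = 41·1008490 + 3
43: 41348093 = 43·961583 + 24
47: 41348093 = 47·879746 + 31
53: 41348093 = 53·780152 + 37
59: 41348093 = 59·700815 + 8
61: 41348093 = 61·677837 + 36
67: 41348093 = 67·617135 + 48
71: 41348093 = 71·582367 + 36
73: 41348093 = 73·566412 + 17
79: 41348093 = 79·523393 + 46
83: 41348093 = 83·498169 + 66
89: 41348093 = 89·464585 + 28
97: 41348093 = 97·426269

97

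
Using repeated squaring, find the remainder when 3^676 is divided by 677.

1

3^1 ≡ 3 (mod 677)
3^2 ≡ 3^2 = 9 ≡ 9 (mod 677)
3^4 ≡ 9^2 = 81 ≡ 81 (mod 677)
3^8 ≡ 81^2 = 6561 ≡ 468 (mod 677)
3^16 ≡ 468^2 = 219024 ≡ 353 (mod 677)
3^32 ≡ 353^2 = 124609 ≡ 41 (mod 677)
3^64 ≡ 41^2 = 1681 ≡ 327 (mod 677)
3^128 ≡ 327^2 = 106929 ≡ 640 (mod 677)
3^256 ≡ 640^2 = 409600 ≡ 15 (mod 677)
3^512 ≡ 15^2 = 225 ≡ 225 (mod 677)
676 = 512 + 128 + 32 + 4 in binary powers of 2.
So 3^676 ≡ 225 · 640 · 41 · 81 ≡ 1 (mod 677).
Since the result is 1, base 3 gives no evidence that 677 is composite.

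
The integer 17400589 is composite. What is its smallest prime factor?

17400589 is odd.
Digit sum 34, not divisible by 3.
Ends in 9: not divisible by 5.
7: 17400589 = 7·2485798 + 3
11: 17400589 = 11·1581871 + 8
13: 17400589 = 13·1338506 + 11
17: 17400589 = 17·1023564 + 1
19: 17400589 = 19·915820 + 9
23: 17400589 = 23·756547 + 8
29: 17400589 = 29·600020 + 9
31: 17400589 = 31·561309 + 10
37: 17400589 = 37·470286 + 7
41: 17400589 = 41·424404 + 25
43: 17400589 = 43·404664 + 37
47: 17400589 = 47·370225 + 14
53: 17400589 = 53·328313

53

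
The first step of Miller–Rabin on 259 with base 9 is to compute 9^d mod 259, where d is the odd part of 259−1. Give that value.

259 − 1 = 258 = 2^1 · 129, so d = 129.
9^1 ≡ 9 (mod 259)
9^2 ≡ 9^2 = 81 ≡ 81 (mod 259)
9^4 ≡ 81^2 = 6561 ≡ 86 (mod 259)
9^8 ≡ 86^2 = 7396 ≡ 144 (mod 259)
9^16 ≡ 144^2 = 20736 ≡ 16 (mod 259)
9^32 ≡ 16^2 = 256 ≡ 256 (mod 259)
9^64 ≡ 256^2 = 65536 ≡ 9 (mod 259)
9^128 ≡ 9^2 = 81 ≡ 81 (mod 259)
129 = 128 + 1 in binary powers of 2.
So 9^129 ≡ 81 · 9 ≡ 211 (mod 259).
Squaring chain: 211; never reaches −1, so base 9 is a Miller–Rabin witness that 259 is composite.

211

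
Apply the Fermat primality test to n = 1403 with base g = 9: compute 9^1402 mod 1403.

9^1 ≡ 9 (mod 1403)
9^2 ≡ 9^2 = 81 ≡ 81 (mod 1403)
9^4 ≡ 81^2 = 6561 ≡ 949 (mod 1403)
9^8 ≡ 949^2 = 900601 ≡ 1278 (mod 1403)
9^16 ≡ 1278^2 = 1633284 ≡ 192 (mod 1403)
9^32 ≡ 192^2 = 36864 ≡ 386 (mod 1403)
9^64 ≡ 386^2 = 148996 ≡ 278 (mod 1403)
9^128 ≡ 278^2 = 77284 ≡ 119 (mod 1403)
9^256 ≡ 119^2 = 14161 ≡ 131 (mod 1403)
9^512 ≡ 131^2 = 17161 ≡ 325 (mod 1403)
9^1024 ≡ 325^2 = 105625 ≡ 400 (mod 1403)
1402 = 1024 + 256 + 64 + 32 + 16 + 8 + 2 in binary powers of 2.
So 9^1402 ≡ 400 · 131 · 278 · 386 · 192 · 1278 · 81 ≡ 813 (mod 1403).
Since 813 ≠ 1, base 9 is a Fermat witness: 1403 is composite.

813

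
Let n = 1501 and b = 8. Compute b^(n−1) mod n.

457

8^1 ≡ 8 (mod 1501)
8^2 ≡ 8^2 = 64 ≡ 64 (mod 1501)
8^4 ≡ 64^2 = 4096 ≡ 1094 (mod 1501)
8^8 ≡ 1094^2 = 1196836 ≡ 539 (mod 1501)
8^16 ≡ 539^2 = 290521 ≡ 828 (mod 1501)
8^32 ≡ 828^2 = 685584 ≡ 1128 (mod 1501)
8^64 ≡ 1128^2 = 1272384 ≡ 1037 (mod 1501)
8^128 ≡ 1037^2 = 1075369 ≡ 653 (mod 1501)
8^256 ≡ 653^2 = 426409 ≡ 125 (mod 1501)
8^512 ≡ 125^2 = 15625 ≡ 615 (mod 1501)
8^1024 ≡ 615^2 = 378225 ≡ 1474 (mod 1501)
1500 = 1024 + 256 + 128 + 64 + 16 + 8 + 4 in binary powers of 2.
So 8^1500 ≡ 1474 · 125 · 653 · 1037 · 828 · 539 · 1094 ≡ 457 (mod 1501).
Since 457 ≠ 1, base 8 is a Fermat witness: 1501 is composite.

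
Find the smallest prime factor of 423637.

23

423637 is odd.
Digit sum 25, not divisible by 3.
Ends in 7: not divisible by 5.
7: 423637 = 7·60519 + 4
11: 423637 = 11·38512 + 5
13: 423637 = 13·32587 + 6
17: 423637 = 17·24919 + 14
19: 423637 = 19·22296 + 13
23: 423637 = 23·18419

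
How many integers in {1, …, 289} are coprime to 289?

Factor: 289 = 17^2.
φ(289) = 17^1·(17−1) = 272.

272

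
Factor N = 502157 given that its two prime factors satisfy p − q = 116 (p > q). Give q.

653

Since p = q + 116, we have 502157 = q(q + 116), so q² + 116q − 502157 = 0.
Discriminant: 116² + 4·502157 = 13456 + 2008628 = 2022084; √2022084 = 1422.
q = (−116 + 1422)/2 = 653, and p = q + 116 = 769.
Check: 653 · 769 = 502157.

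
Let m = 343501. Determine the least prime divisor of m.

343501 is odd.
Digit sum 16, not divisible by 3.
Ends in 1: not divisible by 5.
7: 343501 = 7·49071 + 4
11: 343501 = 11·31227 + 4
13: 343501 = 13·26423 + 2
17: 343501 = 17·20205 + 16
19: 343501 = 19·18079

19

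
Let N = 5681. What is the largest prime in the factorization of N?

23

5681 = 13 · 437
437 = 19 · 23
23 is prime.
So 5681 = 13 · 19 · 23; the largest prime factor is 23.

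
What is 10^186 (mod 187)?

155

10^1 ≡ 10 (mod 187)
10^2 ≡ 10^2 = 100 ≡ 100 (mod 187)
10^4 ≡ 100^2 = 10000 ≡ 89 (mod 187)
10^8 ≡ 89^2 = 7921 ≡ 67 (mod 187)
10^16 ≡ 67^2 = 4489 ≡ 1 (mod 187)
10^32 ≡ 1^2 = 1 ≡ 1 (mod 187)
10^64 ≡ 1^2 = 1 ≡ 1 (mod 187)
10^128 ≡ 1^2 = 1 ≡ 1 (mod 187)
186 = 128 + 32 + 16 + 8 + 2 in binary powers of 2.
So 10^186 ≡ 1 · 1 · 1 · 67 · 100 ≡ 155 (mod 187).
Since 155 ≠ 1, base 10 is a Fermat witness: 187 is composite.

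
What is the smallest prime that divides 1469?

1469 is odd.
Digit sum 20, not divisible by 3.
Ends in 9: not divisible by 5.
7: 1469 = 7·209 + 6
11: 1469 = 11·133 + 6
13: 1469 = 13·113

13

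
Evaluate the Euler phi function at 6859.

Factor: 6859 = 19^3.
φ(6859) = 19^2·(19−1) = 6498.

6498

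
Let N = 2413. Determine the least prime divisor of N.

19

2413 is odd.
Digit sum 10, not divisible by 3.
Ends in 3: not divisible by 5.
7: 2413 = 7·344 + 5
11: 2413 = 11·219 + 4
13: 2413 = 13·185 + 8
17: 2413 = 17·141 + 16
19: 2413 = 19·127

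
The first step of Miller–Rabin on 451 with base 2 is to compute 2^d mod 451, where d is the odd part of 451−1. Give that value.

32

451 − 1 = 450 = 2^1 · 225, so d = 225.
2^1 ≡ 2 (mod 451)
2^2 ≡ 2^2 = 4 ≡ 4 (mod 451)
2^4 ≡ 4^2 = 16 ≡ 16 (mod 451)
2^8 ≡ 16^2 = 256 ≡ 256 (mod 451)
2^16 ≡ 256^2 = 65536 ≡ 141 (mod 451)
2^32 ≡ 141^2 = 19881 ≡ 37 (mod 451)
2^64 ≡ 37^2 = 1369 ≡ 16 (mod 451)
2^128 ≡ 16^2 = 256 ≡ 256 (mod 451)
225 = 128 + 64 + 32 + 1 in binary powers of 2.
So 2^225 ≡ 256 · 16 · 37 · 2 ≡ 32 (mod 451).
Squaring chain: 32; never reaches −1, so base 2 is a Miller–Rabin witness that 451 is composite.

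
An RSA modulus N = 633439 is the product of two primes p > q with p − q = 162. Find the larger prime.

881

Since p = q + 162, we have 633439 = q(q + 162), so q² + 162q − 633439 = 0.
Discriminant: 162² + 4·633439 = 26244 + 2533756 = 2560000; √2560000 = 1600.
q = (−162 + 1600)/2 = 719, and p = q + 162 = 881.
Check: 719 · 881 = 633439.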